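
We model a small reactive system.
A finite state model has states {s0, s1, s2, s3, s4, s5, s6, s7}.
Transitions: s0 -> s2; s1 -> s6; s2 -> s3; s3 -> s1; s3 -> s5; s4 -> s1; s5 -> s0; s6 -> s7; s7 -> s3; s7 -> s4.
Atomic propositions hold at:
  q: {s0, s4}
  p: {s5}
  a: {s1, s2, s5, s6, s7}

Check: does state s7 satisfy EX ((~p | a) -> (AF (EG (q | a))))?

Yes

Sat(~p) = {s0, s1, s2, s3, s4, s6, s7}
Sat(~p | a) = {s0, s1, s2, s3, s4, s5, s6, s7}
Sat(q | a) = {s0, s1, s2, s4, s5, s6, s7}
EG (q | a): greatest fixpoint, start Z0 = {s0, s1, s2, s4, s5, s6, s7}, keep only states in Sat with some successor in Z. Z1 = {s0, s1, s4, s5, s6, s7}; Z2 = {s1, s4, s5, s6, s7}; Z3 = {s1, s4, s6, s7}; fixed.
Sat(EG (q | a)) = {s1, s4, s6, s7}
AF (EG (q | a)): least fixpoint, start Z0 = {s1, s4, s6, s7}, add states with every successor in Z. Already a fixed point.
Sat(AF (EG (q | a))) = {s1, s4, s6, s7}
Sat((~p | a) -> (AF (EG (q | a)))) = {s1, s4, s6, s7}
Sat(EX ((~p | a) -> (AF (EG (q | a))))) = {s : some successor in {s1, s4, s6, s7}} = {s1, s3, s4, s6, s7}
s7 ∈ Sat(EX ((~p | a) -> (AF (EG (q | a))))) = {s1, s3, s4, s6, s7}, so the formula holds at s7.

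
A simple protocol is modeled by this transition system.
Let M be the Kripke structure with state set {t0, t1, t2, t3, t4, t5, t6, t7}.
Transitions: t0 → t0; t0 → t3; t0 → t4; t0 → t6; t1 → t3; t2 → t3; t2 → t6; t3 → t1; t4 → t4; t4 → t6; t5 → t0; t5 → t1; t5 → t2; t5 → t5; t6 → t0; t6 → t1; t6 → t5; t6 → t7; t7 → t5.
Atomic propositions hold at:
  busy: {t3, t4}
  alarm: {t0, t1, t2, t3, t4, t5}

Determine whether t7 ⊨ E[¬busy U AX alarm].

Sat(¬busy) = {t0, t1, t2, t5, t6, t7}
Sat(AX alarm) = {s : every successor in {t0, t1, t2, t3, t4, t5}} = {t1, t3, t5, t7}
E[¬busy U AX alarm]: least fixpoint, start Z0 = Sat(AX alarm) = {t1, t3, t5, t7}, add states in Sat(¬busy) with some successor in Z. Z1 = {t0, t1, t2, t3, t5, t6, t7}; fixed.
Sat(E[¬busy U AX alarm]) = {t0, t1, t2, t3, t5, t6, t7}
t7 ∈ Sat(E[¬busy U AX alarm]) = {t0, t1, t2, t3, t5, t6, t7}, so the formula holds at t7.

Yes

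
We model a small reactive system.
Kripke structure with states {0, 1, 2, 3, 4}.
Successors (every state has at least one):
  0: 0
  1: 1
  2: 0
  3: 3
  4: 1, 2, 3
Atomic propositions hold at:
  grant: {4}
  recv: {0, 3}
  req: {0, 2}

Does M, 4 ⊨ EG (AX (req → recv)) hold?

No

Sat(req → recv) = {0, 1, 3, 4}
Sat(AX (req → recv)) = {s : every successor in {0, 1, 3, 4}} = {0, 1, 2, 3}
EG (AX (req → recv)): greatest fixpoint, start Z0 = {0, 1, 2, 3}, keep only states in Sat with some successor in Z. Already a fixed point.
Sat(EG (AX (req → recv))) = {0, 1, 2, 3}
4 ∉ Sat(EG (AX (req → recv))) = {0, 1, 2, 3}, so the formula does not hold at 4.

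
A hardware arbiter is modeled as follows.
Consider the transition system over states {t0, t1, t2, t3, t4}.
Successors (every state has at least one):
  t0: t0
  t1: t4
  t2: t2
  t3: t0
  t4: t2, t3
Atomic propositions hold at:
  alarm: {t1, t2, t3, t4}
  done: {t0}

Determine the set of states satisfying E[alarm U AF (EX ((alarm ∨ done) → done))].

Sat(alarm ∨ done) = {t0, t1, t2, t3, t4}
Sat((alarm ∨ done) → done) = {t0}
Sat(EX ((alarm ∨ done) → done)) = {s : some successor in {t0}} = {t0, t3}
AF (EX ((alarm ∨ done) → done)): least fixpoint, start Z0 = {t0, t3}, add states with every successor in Z. Already a fixed point.
Sat(AF (EX ((alarm ∨ done) → done))) = {t0, t3}
E[alarm U AF (EX ((alarm ∨ done) → done))]: least fixpoint, start Z0 = Sat(AF (EX ((alarm ∨ done) → done))) = {t0, t3}, add states in Sat(alarm) with some successor in Z. Z1 = {t0, t3, t4}; Z2 = {t0, t1, t3, t4}; fixed.
Sat(E[alarm U AF (EX ((alarm ∨ done) → done))]) = {t0, t1, t3, t4}

{t0, t1, t3, t4}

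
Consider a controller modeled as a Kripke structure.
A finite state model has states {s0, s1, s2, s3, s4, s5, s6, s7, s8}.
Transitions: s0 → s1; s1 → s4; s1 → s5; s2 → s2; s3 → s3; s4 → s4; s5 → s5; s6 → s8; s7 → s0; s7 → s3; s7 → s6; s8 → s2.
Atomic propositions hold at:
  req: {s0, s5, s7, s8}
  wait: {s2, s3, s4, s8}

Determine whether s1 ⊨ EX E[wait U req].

Yes

E[wait U req]: least fixpoint, start Z0 = Sat(req) = {s0, s5, s7, s8}, add states in Sat(wait) with some successor in Z. Already a fixed point.
Sat(E[wait U req]) = {s0, s5, s7, s8}
Sat(EX E[wait U req]) = {s : some successor in {s0, s5, s7, s8}} = {s1, s5, s6, s7}
s1 ∈ Sat(EX E[wait U req]) = {s1, s5, s6, s7}, so the formula holds at s1.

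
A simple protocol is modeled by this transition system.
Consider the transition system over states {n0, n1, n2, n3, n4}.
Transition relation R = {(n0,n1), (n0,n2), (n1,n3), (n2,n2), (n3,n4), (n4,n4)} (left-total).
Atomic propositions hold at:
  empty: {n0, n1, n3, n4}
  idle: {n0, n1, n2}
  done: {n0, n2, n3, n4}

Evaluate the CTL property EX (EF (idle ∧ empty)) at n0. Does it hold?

Yes

Sat(idle ∧ empty) = {n0, n1}
EF (idle ∧ empty): least fixpoint, start Z0 = {n0, n1}, add states with some successor in Z. Already a fixed point.
Sat(EF (idle ∧ empty)) = {n0, n1}
Sat(EX (EF (idle ∧ empty))) = {s : some successor in {n0, n1}} = {n0}
n0 ∈ Sat(EX (EF (idle ∧ empty))) = {n0}, so the formula holds at n0.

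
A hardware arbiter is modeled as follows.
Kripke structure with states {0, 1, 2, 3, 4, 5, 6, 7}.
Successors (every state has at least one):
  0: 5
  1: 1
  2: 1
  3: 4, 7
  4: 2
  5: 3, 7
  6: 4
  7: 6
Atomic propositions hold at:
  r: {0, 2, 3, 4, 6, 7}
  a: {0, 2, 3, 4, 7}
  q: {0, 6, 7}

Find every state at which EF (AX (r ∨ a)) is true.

Sat(r ∨ a) = {0, 2, 3, 4, 6, 7}
Sat(AX (r ∨ a)) = {s : every successor in {0, 2, 3, 4, 6, 7}} = {3, 4, 5, 6, 7}
EF (AX (r ∨ a)): least fixpoint, start Z0 = {3, 4, 5, 6, 7}, add states with some successor in Z. Z1 = {0, 3, 4, 5, 6, 7}; fixed.
Sat(EF (AX (r ∨ a))) = {0, 3, 4, 5, 6, 7}

{0, 3, 4, 5, 6, 7}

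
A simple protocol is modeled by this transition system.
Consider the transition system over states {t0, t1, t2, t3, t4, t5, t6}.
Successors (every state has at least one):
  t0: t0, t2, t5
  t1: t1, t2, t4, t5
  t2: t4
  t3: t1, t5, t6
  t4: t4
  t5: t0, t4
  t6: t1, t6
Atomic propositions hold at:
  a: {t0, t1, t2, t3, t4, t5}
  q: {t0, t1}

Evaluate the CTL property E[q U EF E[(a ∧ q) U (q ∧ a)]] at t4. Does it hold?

No

Sat(a ∧ q) = {t0, t1}
Sat(q ∧ a) = {t0, t1}
E[(a ∧ q) U (q ∧ a)]: least fixpoint, start Z0 = Sat((q ∧ a)) = {t0, t1}, add states in Sat(a ∧ q) with some successor in Z. Already a fixed point.
Sat(E[(a ∧ q) U (q ∧ a)]) = {t0, t1}
EF E[(a ∧ q) U (q ∧ a)]: least fixpoint, start Z0 = {t0, t1}, add states with some successor in Z. Z1 = {t0, t1, t3, t5, t6}; fixed.
Sat(EF E[(a ∧ q) U (q ∧ a)]) = {t0, t1, t3, t5, t6}
E[q U EF E[(a ∧ q) U (q ∧ a)]]: least fixpoint, start Z0 = Sat(EF E[(a ∧ q) U (q ∧ a)]) = {t0, t1, t3, t5, t6}, add states in Sat(q) with some successor in Z. Already a fixed point.
Sat(E[q U EF E[(a ∧ q) U (q ∧ a)]]) = {t0, t1, t3, t5, t6}
t4 ∉ Sat(E[q U EF E[(a ∧ q) U (q ∧ a)]]) = {t0, t1, t3, t5, t6}, so the formula does not hold at t4.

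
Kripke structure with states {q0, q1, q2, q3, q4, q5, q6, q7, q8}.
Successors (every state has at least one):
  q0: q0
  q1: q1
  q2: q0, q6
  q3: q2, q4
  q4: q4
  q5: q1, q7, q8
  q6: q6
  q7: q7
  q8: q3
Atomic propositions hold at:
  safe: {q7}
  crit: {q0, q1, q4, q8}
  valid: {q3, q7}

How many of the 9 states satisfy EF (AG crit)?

AG crit: greatest fixpoint, start Z0 = {q0, q1, q4, q8}, keep only states in Sat with every successor in Z. Z1 = {q0, q1, q4}; fixed.
Sat(AG crit) = {q0, q1, q4}
EF (AG crit): least fixpoint, start Z0 = {q0, q1, q4}, add states with some successor in Z. Z1 = {q0, q1, q2, q3, q4, q5}; Z2 = {q0, q1, q2, q3, q4, q5, q8}; fixed.
Sat(EF (AG crit)) = {q0, q1, q2, q3, q4, q5, q8}
|Sat(EF (AG crit))| = |{q0, q1, q2, q3, q4, q5, q8}| = 7.

7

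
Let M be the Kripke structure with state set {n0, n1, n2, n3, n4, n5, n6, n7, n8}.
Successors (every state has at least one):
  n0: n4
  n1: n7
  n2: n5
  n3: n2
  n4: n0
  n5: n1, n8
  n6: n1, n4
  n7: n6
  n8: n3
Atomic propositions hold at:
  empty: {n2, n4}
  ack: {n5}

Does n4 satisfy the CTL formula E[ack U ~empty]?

Sat(~empty) = {n0, n1, n3, n5, n6, n7, n8}
E[ack U ~empty]: least fixpoint, start Z0 = Sat(~empty) = {n0, n1, n3, n5, n6, n7, n8}, add states in Sat(ack) with some successor in Z. Already a fixed point.
Sat(E[ack U ~empty]) = {n0, n1, n3, n5, n6, n7, n8}
n4 ∉ Sat(E[ack U ~empty]) = {n0, n1, n3, n5, n6, n7, n8}, so the formula does not hold at n4.

No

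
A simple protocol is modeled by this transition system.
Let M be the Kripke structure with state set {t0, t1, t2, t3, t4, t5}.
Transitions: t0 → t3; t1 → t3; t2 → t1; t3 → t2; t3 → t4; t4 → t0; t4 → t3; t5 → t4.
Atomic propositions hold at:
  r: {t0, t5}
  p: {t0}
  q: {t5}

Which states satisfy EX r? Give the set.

{t4}

Sat(EX r) = {s : some successor in {t0, t5}} = {t4}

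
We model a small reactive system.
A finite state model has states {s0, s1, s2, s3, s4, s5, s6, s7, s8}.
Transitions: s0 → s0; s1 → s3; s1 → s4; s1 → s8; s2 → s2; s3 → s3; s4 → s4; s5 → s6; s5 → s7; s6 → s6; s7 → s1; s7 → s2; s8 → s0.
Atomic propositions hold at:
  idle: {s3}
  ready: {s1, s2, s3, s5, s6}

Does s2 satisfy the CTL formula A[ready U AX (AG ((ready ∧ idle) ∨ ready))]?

Yes

Sat(ready ∧ idle) = {s3}
Sat((ready ∧ idle) ∨ ready) = {s1, s2, s3, s5, s6}
AG ((ready ∧ idle) ∨ ready): greatest fixpoint, start Z0 = {s1, s2, s3, s5, s6}, keep only states in Sat with every successor in Z. Z1 = {s2, s3, s6}; fixed.
Sat(AG ((ready ∧ idle) ∨ ready)) = {s2, s3, s6}
Sat(AX (AG ((ready ∧ idle) ∨ ready))) = {s : every successor in {s2, s3, s6}} = {s2, s3, s6}
A[ready U AX (AG ((ready ∧ idle) ∨ ready))]: least fixpoint, start Z0 = Sat(AX (AG ((ready ∧ idle) ∨ ready))) = {s2, s3, s6}, add states in Sat(ready) with every successor in Z. Already a fixed point.
Sat(A[ready U AX (AG ((ready ∧ idle) ∨ ready))]) = {s2, s3, s6}
s2 ∈ Sat(A[ready U AX (AG ((ready ∧ idle) ∨ ready))]) = {s2, s3, s6}, so the formula holds at s2.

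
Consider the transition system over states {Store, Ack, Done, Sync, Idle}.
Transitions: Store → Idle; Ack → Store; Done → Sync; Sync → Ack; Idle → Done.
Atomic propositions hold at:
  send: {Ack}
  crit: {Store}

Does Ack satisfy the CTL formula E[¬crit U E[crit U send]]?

Sat(¬crit) = {Ack, Done, Sync, Idle}
E[crit U send]: least fixpoint, start Z0 = Sat(send) = {Ack}, add states in Sat(crit) with some successor in Z. Already a fixed point.
Sat(E[crit U send]) = {Ack}
E[¬crit U E[crit U send]]: least fixpoint, start Z0 = Sat(E[crit U send]) = {Ack}, add states in Sat(¬crit) with some successor in Z. Z1 = {Ack, Sync}; Z2 = {Ack, Done, Sync}; Z3 = {Ack, Done, Sync, Idle}; fixed.
Sat(E[¬crit U E[crit U send]]) = {Ack, Done, Sync, Idle}
Ack ∈ Sat(E[¬crit U E[crit U send]]) = {Ack, Done, Sync, Idle}, so the formula holds at Ack.

Yes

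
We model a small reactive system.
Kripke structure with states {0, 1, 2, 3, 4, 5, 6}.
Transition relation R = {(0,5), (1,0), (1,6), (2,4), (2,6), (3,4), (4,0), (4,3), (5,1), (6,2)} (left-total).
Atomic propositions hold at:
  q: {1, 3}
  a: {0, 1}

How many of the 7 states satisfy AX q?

Sat(AX q) = {s : every successor in {1, 3}} = {5}
|Sat(AX q)| = |{5}| = 1.

1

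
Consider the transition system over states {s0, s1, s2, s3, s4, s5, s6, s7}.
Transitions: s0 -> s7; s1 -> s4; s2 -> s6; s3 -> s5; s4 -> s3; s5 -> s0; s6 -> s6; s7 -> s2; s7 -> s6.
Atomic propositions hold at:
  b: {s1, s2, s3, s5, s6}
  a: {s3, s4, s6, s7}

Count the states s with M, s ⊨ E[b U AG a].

2

AG a: greatest fixpoint, start Z0 = {s3, s4, s6, s7}, keep only states in Sat with every successor in Z. Z1 = {s4, s6}; Z2 = {s6}; fixed.
Sat(AG a) = {s6}
E[b U AG a]: least fixpoint, start Z0 = Sat(AG a) = {s6}, add states in Sat(b) with some successor in Z. Z1 = {s2, s6}; fixed.
Sat(E[b U AG a]) = {s2, s6}
|Sat(E[b U AG a])| = |{s2, s6}| = 2.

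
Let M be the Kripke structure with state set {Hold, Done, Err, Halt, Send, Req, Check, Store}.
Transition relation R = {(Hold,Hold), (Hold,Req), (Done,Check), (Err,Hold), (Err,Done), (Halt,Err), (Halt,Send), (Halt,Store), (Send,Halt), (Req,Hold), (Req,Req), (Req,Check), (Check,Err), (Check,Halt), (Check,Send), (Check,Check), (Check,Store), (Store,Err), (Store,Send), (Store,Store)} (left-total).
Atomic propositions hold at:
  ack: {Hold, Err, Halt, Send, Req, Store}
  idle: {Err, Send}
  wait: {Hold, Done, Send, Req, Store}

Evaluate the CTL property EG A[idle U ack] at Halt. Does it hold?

A[idle U ack]: least fixpoint, start Z0 = Sat(ack) = {Hold, Err, Halt, Send, Req, Store}, add states in Sat(idle) with every successor in Z. Already a fixed point.
Sat(A[idle U ack]) = {Hold, Err, Halt, Send, Req, Store}
EG A[idle U ack]: greatest fixpoint, start Z0 = {Hold, Err, Halt, Send, Req, Store}, keep only states in Sat with some successor in Z. Already a fixed point.
Sat(EG A[idle U ack]) = {Hold, Err, Halt, Send, Req, Store}
Halt ∈ Sat(EG A[idle U ack]) = {Hold, Err, Halt, Send, Req, Store}, so the formula holds at Halt.

Yes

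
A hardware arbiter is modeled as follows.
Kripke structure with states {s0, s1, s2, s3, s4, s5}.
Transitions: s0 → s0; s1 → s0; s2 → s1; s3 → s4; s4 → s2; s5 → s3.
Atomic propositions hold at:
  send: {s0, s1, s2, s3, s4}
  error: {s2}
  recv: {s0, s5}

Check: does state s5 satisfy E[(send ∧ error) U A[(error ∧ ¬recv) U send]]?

No

Sat(send ∧ error) = {s2}
Sat(¬recv) = {s1, s2, s3, s4}
Sat(error ∧ ¬recv) = {s2}
A[(error ∧ ¬recv) U send]: least fixpoint, start Z0 = Sat(send) = {s0, s1, s2, s3, s4}, add states in Sat(error ∧ ¬recv) with every successor in Z. Already a fixed point.
Sat(A[(error ∧ ¬recv) U send]) = {s0, s1, s2, s3, s4}
E[(send ∧ error) U A[(error ∧ ¬recv) U send]]: least fixpoint, start Z0 = Sat(A[(error ∧ ¬recv) U send]) = {s0, s1, s2, s3, s4}, add states in Sat(send ∧ error) with some successor in Z. Already a fixed point.
Sat(E[(send ∧ error) U A[(error ∧ ¬recv) U send]]) = {s0, s1, s2, s3, s4}
s5 ∉ Sat(E[(send ∧ error) U A[(error ∧ ¬recv) U send]]) = {s0, s1, s2, s3, s4}, so the formula does not hold at s5.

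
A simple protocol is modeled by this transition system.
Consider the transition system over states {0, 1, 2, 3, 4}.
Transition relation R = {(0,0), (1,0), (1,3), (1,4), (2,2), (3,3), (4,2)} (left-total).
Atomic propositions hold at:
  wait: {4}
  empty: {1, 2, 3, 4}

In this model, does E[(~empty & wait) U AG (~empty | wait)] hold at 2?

Sat(~empty) = {0}
Sat(~empty & wait) = ∅
Sat(~empty | wait) = {0, 4}
AG (~empty | wait): greatest fixpoint, start Z0 = {0, 4}, keep only states in Sat with every successor in Z. Z1 = {0}; fixed.
Sat(AG (~empty | wait)) = {0}
E[(~empty & wait) U AG (~empty | wait)]: least fixpoint, start Z0 = Sat(AG (~empty | wait)) = {0}, add states in Sat(~empty & wait) with some successor in Z. Already a fixed point.
Sat(E[(~empty & wait) U AG (~empty | wait)]) = {0}
2 ∉ Sat(E[(~empty & wait) U AG (~empty | wait)]) = {0}, so the formula does not hold at 2.

No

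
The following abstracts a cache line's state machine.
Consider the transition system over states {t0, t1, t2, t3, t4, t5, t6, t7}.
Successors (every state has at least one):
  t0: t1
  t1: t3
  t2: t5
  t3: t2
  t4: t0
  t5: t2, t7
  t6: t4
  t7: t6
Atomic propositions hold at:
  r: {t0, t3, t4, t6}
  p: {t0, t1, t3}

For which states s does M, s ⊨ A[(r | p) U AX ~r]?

{t0, t1, t2, t3, t4, t5, t6}

Sat(r | p) = {t0, t1, t3, t4, t6}
Sat(~r) = {t1, t2, t5, t7}
Sat(AX ~r) = {s : every successor in {t1, t2, t5, t7}} = {t0, t2, t3, t5}
A[(r | p) U AX ~r]: least fixpoint, start Z0 = Sat(AX ~r) = {t0, t2, t3, t5}, add states in Sat(r | p) with every successor in Z. Z1 = {t0, t1, t2, t3, t4, t5}; Z2 = {t0, t1, t2, t3, t4, t5, t6}; fixed.
Sat(A[(r | p) U AX ~r]) = {t0, t1, t2, t3, t4, t5, t6}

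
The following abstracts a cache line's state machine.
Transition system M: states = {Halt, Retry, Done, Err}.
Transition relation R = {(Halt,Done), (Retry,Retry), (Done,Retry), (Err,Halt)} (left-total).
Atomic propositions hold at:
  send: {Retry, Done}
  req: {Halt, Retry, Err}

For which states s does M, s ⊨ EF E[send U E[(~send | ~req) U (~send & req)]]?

Sat(~send) = {Halt, Err}
Sat(~req) = {Done}
Sat(~send | ~req) = {Halt, Done, Err}
Sat(~send & req) = {Halt, Err}
E[(~send | ~req) U (~send & req)]: least fixpoint, start Z0 = Sat((~send & req)) = {Halt, Err}, add states in Sat(~send | ~req) with some successor in Z. Already a fixed point.
Sat(E[(~send | ~req) U (~send & req)]) = {Halt, Err}
E[send U E[(~send | ~req) U (~send & req)]]: least fixpoint, start Z0 = Sat(E[(~send | ~req) U (~send & req)]) = {Halt, Err}, add states in Sat(send) with some successor in Z. Already a fixed point.
Sat(E[send U E[(~send | ~req) U (~send & req)]]) = {Halt, Err}
EF E[send U E[(~send | ~req) U (~send & req)]]: least fixpoint, start Z0 = {Halt, Err}, add states with some successor in Z. Already a fixed point.
Sat(EF E[send U E[(~send | ~req) U (~send & req)]]) = {Halt, Err}

{Halt, Err}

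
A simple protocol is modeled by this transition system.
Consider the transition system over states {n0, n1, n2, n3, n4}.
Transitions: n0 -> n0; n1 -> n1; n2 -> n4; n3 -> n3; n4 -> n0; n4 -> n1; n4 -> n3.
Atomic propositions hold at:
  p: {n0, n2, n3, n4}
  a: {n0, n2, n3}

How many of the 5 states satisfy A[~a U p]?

Sat(~a) = {n1, n4}
A[~a U p]: least fixpoint, start Z0 = Sat(p) = {n0, n2, n3, n4}, add states in Sat(~a) with every successor in Z. Already a fixed point.
Sat(A[~a U p]) = {n0, n2, n3, n4}
|Sat(A[~a U p])| = |{n0, n2, n3, n4}| = 4.

4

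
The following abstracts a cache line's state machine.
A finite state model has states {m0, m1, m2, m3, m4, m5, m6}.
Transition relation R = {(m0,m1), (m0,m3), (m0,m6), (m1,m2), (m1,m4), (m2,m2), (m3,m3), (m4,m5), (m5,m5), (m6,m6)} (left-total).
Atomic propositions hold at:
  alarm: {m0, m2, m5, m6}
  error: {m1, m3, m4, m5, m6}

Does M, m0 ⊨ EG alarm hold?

EG alarm: greatest fixpoint, start Z0 = {m0, m2, m5, m6}, keep only states in Sat with some successor in Z. Already a fixed point.
Sat(EG alarm) = {m0, m2, m5, m6}
m0 ∈ Sat(EG alarm) = {m0, m2, m5, m6}, so the formula holds at m0.

Yes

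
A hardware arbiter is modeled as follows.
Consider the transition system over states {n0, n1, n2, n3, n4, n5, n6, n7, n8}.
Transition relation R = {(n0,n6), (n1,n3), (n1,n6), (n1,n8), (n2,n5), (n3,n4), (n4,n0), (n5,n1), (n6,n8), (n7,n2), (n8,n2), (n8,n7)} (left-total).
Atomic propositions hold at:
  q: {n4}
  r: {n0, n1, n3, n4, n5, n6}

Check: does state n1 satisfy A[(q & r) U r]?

Sat(q & r) = {n4}
A[(q & r) U r]: least fixpoint, start Z0 = Sat(r) = {n0, n1, n3, n4, n5, n6}, add states in Sat(q & r) with every successor in Z. Already a fixed point.
Sat(A[(q & r) U r]) = {n0, n1, n3, n4, n5, n6}
n1 ∈ Sat(A[(q & r) U r]) = {n0, n1, n3, n4, n5, n6}, so the formula holds at n1.

Yes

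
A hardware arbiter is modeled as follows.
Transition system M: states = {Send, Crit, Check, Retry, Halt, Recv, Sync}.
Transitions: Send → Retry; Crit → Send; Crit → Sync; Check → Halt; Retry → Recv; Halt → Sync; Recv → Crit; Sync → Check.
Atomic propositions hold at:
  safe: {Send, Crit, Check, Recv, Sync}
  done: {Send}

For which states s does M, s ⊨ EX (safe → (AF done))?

AF done: least fixpoint, start Z0 = {Send}, add states with every successor in Z. Already a fixed point.
Sat(AF done) = {Send}
Sat(safe → (AF done)) = {Send, Retry, Halt}
Sat(EX (safe → (AF done))) = {s : some successor in {Send, Retry, Halt}} = {Send, Crit, Check}

{Send, Crit, Check}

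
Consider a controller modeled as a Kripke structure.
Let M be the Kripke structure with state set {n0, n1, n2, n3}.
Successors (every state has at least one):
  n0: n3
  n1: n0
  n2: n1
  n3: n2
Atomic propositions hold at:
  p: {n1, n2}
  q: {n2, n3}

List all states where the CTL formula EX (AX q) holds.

{n0, n1}

Sat(AX q) = {s : every successor in {n2, n3}} = {n0, n3}
Sat(EX (AX q)) = {s : some successor in {n0, n3}} = {n0, n1}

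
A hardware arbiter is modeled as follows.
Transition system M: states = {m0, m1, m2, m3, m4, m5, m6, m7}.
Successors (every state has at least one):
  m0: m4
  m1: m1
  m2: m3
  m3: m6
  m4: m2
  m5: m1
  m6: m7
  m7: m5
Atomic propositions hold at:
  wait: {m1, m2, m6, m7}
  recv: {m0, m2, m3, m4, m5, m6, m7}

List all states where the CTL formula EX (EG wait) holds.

{m1, m5}

EG wait: greatest fixpoint, start Z0 = {m1, m2, m6, m7}, keep only states in Sat with some successor in Z. Z1 = {m1, m6}; Z2 = {m1}; fixed.
Sat(EG wait) = {m1}
Sat(EX (EG wait)) = {s : some successor in {m1}} = {m1, m5}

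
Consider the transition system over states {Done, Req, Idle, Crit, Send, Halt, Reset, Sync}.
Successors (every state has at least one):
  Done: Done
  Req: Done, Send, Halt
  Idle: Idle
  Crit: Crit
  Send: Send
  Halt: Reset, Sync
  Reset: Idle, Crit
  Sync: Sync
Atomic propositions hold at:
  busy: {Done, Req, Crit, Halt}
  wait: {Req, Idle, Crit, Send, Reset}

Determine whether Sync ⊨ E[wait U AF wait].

AF wait: least fixpoint, start Z0 = {Req, Idle, Crit, Send, Reset}, add states with every successor in Z. Already a fixed point.
Sat(AF wait) = {Req, Idle, Crit, Send, Reset}
E[wait U AF wait]: least fixpoint, start Z0 = Sat(AF wait) = {Req, Idle, Crit, Send, Reset}, add states in Sat(wait) with some successor in Z. Already a fixed point.
Sat(E[wait U AF wait]) = {Req, Idle, Crit, Send, Reset}
Sync ∉ Sat(E[wait U AF wait]) = {Req, Idle, Crit, Send, Reset}, so the formula does not hold at Sync.

No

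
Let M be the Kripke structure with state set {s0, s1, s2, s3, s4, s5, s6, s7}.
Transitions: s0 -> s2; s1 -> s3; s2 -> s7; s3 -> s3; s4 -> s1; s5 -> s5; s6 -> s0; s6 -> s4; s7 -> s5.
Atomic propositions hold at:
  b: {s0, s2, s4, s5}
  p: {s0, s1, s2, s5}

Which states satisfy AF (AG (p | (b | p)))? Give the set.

Sat(b | p) = {s0, s1, s2, s4, s5}
Sat(p | (b | p)) = {s0, s1, s2, s4, s5}
AG (p | (b | p)): greatest fixpoint, start Z0 = {s0, s1, s2, s4, s5}, keep only states in Sat with every successor in Z. Z1 = {s0, s4, s5}; Z2 = {s5}; fixed.
Sat(AG (p | (b | p))) = {s5}
AF (AG (p | (b | p))): least fixpoint, start Z0 = {s5}, add states with every successor in Z. Z1 = {s5, s7}; Z2 = {s2, s5, s7}; Z3 = {s0, s2, s5, s7}; fixed.
Sat(AF (AG (p | (b | p)))) = {s0, s2, s5, s7}

{s0, s2, s5, s7}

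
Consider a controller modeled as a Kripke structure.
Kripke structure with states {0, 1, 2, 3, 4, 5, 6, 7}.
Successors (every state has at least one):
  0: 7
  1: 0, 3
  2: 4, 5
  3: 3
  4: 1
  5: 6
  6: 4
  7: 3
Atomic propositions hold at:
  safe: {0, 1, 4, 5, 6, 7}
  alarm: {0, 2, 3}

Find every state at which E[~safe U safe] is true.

Sat(~safe) = {2, 3}
E[~safe U safe]: least fixpoint, start Z0 = Sat(safe) = {0, 1, 4, 5, 6, 7}, add states in Sat(~safe) with some successor in Z. Z1 = {0, 1, 2, 4, 5, 6, 7}; fixed.
Sat(E[~safe U safe]) = {0, 1, 2, 4, 5, 6, 7}

{0, 1, 2, 4, 5, 6, 7}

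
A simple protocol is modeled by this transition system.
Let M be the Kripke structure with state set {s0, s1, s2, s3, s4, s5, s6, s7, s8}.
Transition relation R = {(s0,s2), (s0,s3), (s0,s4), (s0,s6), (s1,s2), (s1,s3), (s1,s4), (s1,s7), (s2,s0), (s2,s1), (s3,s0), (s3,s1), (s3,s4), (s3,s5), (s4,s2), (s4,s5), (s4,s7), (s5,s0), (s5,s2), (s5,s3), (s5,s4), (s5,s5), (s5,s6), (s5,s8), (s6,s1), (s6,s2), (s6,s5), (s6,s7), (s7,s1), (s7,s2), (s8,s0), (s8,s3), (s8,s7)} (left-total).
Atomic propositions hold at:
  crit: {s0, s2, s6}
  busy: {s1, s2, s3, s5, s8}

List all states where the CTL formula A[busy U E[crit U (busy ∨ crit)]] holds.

{s0, s1, s2, s3, s5, s6, s8}

Sat(busy ∨ crit) = {s0, s1, s2, s3, s5, s6, s8}
E[crit U (busy ∨ crit)]: least fixpoint, start Z0 = Sat((busy ∨ crit)) = {s0, s1, s2, s3, s5, s6, s8}, add states in Sat(crit) with some successor in Z. Already a fixed point.
Sat(E[crit U (busy ∨ crit)]) = {s0, s1, s2, s3, s5, s6, s8}
A[busy U E[crit U (busy ∨ crit)]]: least fixpoint, start Z0 = Sat(E[crit U (busy ∨ crit)]) = {s0, s1, s2, s3, s5, s6, s8}, add states in Sat(busy) with every successor in Z. Already a fixed point.
Sat(A[busy U E[crit U (busy ∨ crit)]]) = {s0, s1, s2, s3, s5, s6, s8}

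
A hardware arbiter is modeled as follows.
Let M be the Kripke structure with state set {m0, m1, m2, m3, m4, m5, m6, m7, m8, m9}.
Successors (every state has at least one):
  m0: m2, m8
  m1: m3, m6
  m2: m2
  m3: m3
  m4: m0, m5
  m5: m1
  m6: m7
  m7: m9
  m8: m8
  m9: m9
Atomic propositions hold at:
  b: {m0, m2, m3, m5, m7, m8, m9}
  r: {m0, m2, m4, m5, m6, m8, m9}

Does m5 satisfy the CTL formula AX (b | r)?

No

Sat(b | r) = {m0, m2, m3, m4, m5, m6, m7, m8, m9}
Sat(AX (b | r)) = {s : every successor in {m0, m2, m3, m4, m5, m6, m7, m8, m9}} = {m0, m1, m2, m3, m4, m6, m7, m8, m9}
m5 ∉ Sat(AX (b | r)) = {m0, m1, m2, m3, m4, m6, m7, m8, m9}, so the formula does not hold at m5.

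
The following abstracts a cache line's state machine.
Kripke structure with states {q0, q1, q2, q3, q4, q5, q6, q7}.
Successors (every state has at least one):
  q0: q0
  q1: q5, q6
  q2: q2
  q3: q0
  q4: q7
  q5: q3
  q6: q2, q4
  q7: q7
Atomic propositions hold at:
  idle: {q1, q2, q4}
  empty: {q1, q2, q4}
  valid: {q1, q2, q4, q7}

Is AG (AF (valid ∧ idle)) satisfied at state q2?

Yes

Sat(valid ∧ idle) = {q1, q2, q4}
AF (valid ∧ idle): least fixpoint, start Z0 = {q1, q2, q4}, add states with every successor in Z. Z1 = {q1, q2, q4, q6}; fixed.
Sat(AF (valid ∧ idle)) = {q1, q2, q4, q6}
AG (AF (valid ∧ idle)): greatest fixpoint, start Z0 = {q1, q2, q4, q6}, keep only states in Sat with every successor in Z. Z1 = {q2, q6}; Z2 = {q2}; fixed.
Sat(AG (AF (valid ∧ idle))) = {q2}
q2 ∈ Sat(AG (AF (valid ∧ idle))) = {q2}, so the formula holds at q2.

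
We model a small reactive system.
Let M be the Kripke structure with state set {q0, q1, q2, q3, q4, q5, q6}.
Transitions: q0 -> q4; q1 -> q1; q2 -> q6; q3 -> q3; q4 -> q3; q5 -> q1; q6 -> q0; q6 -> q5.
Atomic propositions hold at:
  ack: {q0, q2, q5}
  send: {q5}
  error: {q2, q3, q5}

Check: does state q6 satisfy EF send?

Yes

EF send: least fixpoint, start Z0 = {q5}, add states with some successor in Z. Z1 = {q5, q6}; Z2 = {q2, q5, q6}; fixed.
Sat(EF send) = {q2, q5, q6}
q6 ∈ Sat(EF send) = {q2, q5, q6}, so the formula holds at q6.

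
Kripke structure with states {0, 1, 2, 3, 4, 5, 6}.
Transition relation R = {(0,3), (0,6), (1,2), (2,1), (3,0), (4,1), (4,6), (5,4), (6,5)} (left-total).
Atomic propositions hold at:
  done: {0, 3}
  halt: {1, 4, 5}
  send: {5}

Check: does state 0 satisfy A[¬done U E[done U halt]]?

Sat(¬done) = {1, 2, 4, 5, 6}
E[done U halt]: least fixpoint, start Z0 = Sat(halt) = {1, 4, 5}, add states in Sat(done) with some successor in Z. Already a fixed point.
Sat(E[done U halt]) = {1, 4, 5}
A[¬done U E[done U halt]]: least fixpoint, start Z0 = Sat(E[done U halt]) = {1, 4, 5}, add states in Sat(¬done) with every successor in Z. Z1 = {1, 2, 4, 5, 6}; fixed.
Sat(A[¬done U E[done U halt]]) = {1, 2, 4, 5, 6}
0 ∉ Sat(A[¬done U E[done U halt]]) = {1, 2, 4, 5, 6}, so the formula does not hold at 0.

No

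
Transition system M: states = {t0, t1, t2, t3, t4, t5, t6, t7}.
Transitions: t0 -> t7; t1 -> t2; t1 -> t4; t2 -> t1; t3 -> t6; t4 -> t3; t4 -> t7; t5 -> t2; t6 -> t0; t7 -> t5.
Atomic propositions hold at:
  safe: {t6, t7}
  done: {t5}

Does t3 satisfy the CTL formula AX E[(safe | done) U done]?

Sat(safe | done) = {t5, t6, t7}
E[(safe | done) U done]: least fixpoint, start Z0 = Sat(done) = {t5}, add states in Sat(safe | done) with some successor in Z. Z1 = {t5, t7}; fixed.
Sat(E[(safe | done) U done]) = {t5, t7}
Sat(AX E[(safe | done) U done]) = {s : every successor in {t5, t7}} = {t0, t7}
t3 ∉ Sat(AX E[(safe | done) U done]) = {t0, t7}, so the formula does not hold at t3.

No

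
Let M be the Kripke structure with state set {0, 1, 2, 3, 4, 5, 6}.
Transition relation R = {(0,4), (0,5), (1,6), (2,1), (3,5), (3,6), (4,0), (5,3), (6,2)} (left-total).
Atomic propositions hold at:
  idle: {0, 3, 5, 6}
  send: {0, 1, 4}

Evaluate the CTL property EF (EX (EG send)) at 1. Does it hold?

EG send: greatest fixpoint, start Z0 = {0, 1, 4}, keep only states in Sat with some successor in Z. Z1 = {0, 4}; fixed.
Sat(EG send) = {0, 4}
Sat(EX (EG send)) = {s : some successor in {0, 4}} = {0, 4}
EF (EX (EG send)): least fixpoint, start Z0 = {0, 4}, add states with some successor in Z. Already a fixed point.
Sat(EF (EX (EG send))) = {0, 4}
1 ∉ Sat(EF (EX (EG send))) = {0, 4}, so the formula does not hold at 1.

No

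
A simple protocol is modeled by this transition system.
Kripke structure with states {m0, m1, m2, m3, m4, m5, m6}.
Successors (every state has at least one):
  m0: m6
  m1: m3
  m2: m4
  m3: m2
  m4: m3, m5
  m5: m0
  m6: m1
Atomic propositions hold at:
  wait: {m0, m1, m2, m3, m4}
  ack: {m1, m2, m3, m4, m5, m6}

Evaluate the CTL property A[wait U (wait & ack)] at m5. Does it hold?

Sat(wait & ack) = {m1, m2, m3, m4}
A[wait U (wait & ack)]: least fixpoint, start Z0 = Sat((wait & ack)) = {m1, m2, m3, m4}, add states in Sat(wait) with every successor in Z. Already a fixed point.
Sat(A[wait U (wait & ack)]) = {m1, m2, m3, m4}
m5 ∉ Sat(A[wait U (wait & ack)]) = {m1, m2, m3, m4}, so the formula does not hold at m5.

No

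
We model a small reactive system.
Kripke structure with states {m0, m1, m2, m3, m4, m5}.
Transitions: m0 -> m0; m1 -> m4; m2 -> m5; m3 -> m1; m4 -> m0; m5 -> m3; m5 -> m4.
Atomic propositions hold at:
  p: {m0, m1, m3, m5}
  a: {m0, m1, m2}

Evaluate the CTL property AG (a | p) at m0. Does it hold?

Yes

Sat(a | p) = {m0, m1, m2, m3, m5}
AG (a | p): greatest fixpoint, start Z0 = {m0, m1, m2, m3, m5}, keep only states in Sat with every successor in Z. Z1 = {m0, m2, m3}; Z2 = {m0}; fixed.
Sat(AG (a | p)) = {m0}
m0 ∈ Sat(AG (a | p)) = {m0}, so the formula holds at m0.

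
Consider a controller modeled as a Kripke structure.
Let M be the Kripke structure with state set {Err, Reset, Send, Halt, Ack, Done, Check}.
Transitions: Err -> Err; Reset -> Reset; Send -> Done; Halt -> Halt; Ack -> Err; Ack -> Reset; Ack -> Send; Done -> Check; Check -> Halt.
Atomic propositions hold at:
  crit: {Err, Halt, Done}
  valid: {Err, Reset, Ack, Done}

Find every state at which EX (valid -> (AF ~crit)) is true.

Sat(~crit) = {Reset, Send, Ack, Check}
AF ~crit: least fixpoint, start Z0 = {Reset, Send, Ack, Check}, add states with every successor in Z. Z1 = {Reset, Send, Ack, Done, Check}; fixed.
Sat(AF ~crit) = {Reset, Send, Ack, Done, Check}
Sat(valid -> (AF ~crit)) = {Reset, Send, Halt, Ack, Done, Check}
Sat(EX (valid -> (AF ~crit))) = {s : some successor in {Reset, Send, Halt, Ack, Done, Check}} = {Reset, Send, Halt, Ack, Done, Check}

{Reset, Send, Halt, Ack, Done, Check}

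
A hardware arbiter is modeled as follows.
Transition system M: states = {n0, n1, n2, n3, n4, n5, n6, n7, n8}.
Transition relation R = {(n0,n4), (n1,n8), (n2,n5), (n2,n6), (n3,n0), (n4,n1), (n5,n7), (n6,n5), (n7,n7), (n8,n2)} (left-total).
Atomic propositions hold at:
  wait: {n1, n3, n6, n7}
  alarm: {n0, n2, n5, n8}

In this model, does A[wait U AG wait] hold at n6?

No

AG wait: greatest fixpoint, start Z0 = {n1, n3, n6, n7}, keep only states in Sat with every successor in Z. Z1 = {n7}; fixed.
Sat(AG wait) = {n7}
A[wait U AG wait]: least fixpoint, start Z0 = Sat(AG wait) = {n7}, add states in Sat(wait) with every successor in Z. Already a fixed point.
Sat(A[wait U AG wait]) = {n7}
n6 ∉ Sat(A[wait U AG wait]) = {n7}, so the formula does not hold at n6.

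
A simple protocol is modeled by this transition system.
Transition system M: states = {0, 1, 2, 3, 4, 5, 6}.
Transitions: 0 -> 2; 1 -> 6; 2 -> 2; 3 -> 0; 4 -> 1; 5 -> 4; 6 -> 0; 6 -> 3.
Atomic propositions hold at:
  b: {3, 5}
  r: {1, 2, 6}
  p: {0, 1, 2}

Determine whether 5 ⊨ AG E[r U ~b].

Sat(~b) = {0, 1, 2, 4, 6}
E[r U ~b]: least fixpoint, start Z0 = Sat(~b) = {0, 1, 2, 4, 6}, add states in Sat(r) with some successor in Z. Already a fixed point.
Sat(E[r U ~b]) = {0, 1, 2, 4, 6}
AG E[r U ~b]: greatest fixpoint, start Z0 = {0, 1, 2, 4, 6}, keep only states in Sat with every successor in Z. Z1 = {0, 1, 2, 4}; Z2 = {0, 2, 4}; Z3 = {0, 2}; fixed.
Sat(AG E[r U ~b]) = {0, 2}
5 ∉ Sat(AG E[r U ~b]) = {0, 2}, so the formula does not hold at 5.

No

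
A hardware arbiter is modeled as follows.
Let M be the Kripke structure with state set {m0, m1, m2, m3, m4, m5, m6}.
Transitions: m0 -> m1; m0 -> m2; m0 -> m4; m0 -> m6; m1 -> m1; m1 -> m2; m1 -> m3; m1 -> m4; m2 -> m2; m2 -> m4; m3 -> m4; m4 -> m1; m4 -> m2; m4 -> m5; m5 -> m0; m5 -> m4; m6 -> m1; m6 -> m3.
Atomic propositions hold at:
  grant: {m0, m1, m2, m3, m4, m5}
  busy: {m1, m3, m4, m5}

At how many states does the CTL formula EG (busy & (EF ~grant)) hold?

Sat(~grant) = {m6}
EF ~grant: least fixpoint, start Z0 = {m6}, add states with some successor in Z. Z1 = {m0, m6}; Z2 = {m0, m5, m6}; Z3 = {m0, m4, m5, m6}; Z4 = {m0, m1, m2, m3, m4, m5, m6}; fixed.
Sat(EF ~grant) = {m0, m1, m2, m3, m4, m5, m6}
Sat(busy & (EF ~grant)) = {m1, m3, m4, m5}
EG (busy & (EF ~grant)): greatest fixpoint, start Z0 = {m1, m3, m4, m5}, keep only states in Sat with some successor in Z. Already a fixed point.
Sat(EG (busy & (EF ~grant))) = {m1, m3, m4, m5}
|Sat(EG (busy & (EF ~grant)))| = |{m1, m3, m4, m5}| = 4.

4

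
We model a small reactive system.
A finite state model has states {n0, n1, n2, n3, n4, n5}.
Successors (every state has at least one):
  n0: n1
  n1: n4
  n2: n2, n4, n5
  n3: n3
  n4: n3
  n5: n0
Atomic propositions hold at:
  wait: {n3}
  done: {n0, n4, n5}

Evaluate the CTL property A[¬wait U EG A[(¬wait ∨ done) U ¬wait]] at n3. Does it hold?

Sat(¬wait) = {n0, n1, n2, n4, n5}
Sat(¬wait ∨ done) = {n0, n1, n2, n4, n5}
A[(¬wait ∨ done) U ¬wait]: least fixpoint, start Z0 = Sat(¬wait) = {n0, n1, n2, n4, n5}, add states in Sat(¬wait ∨ done) with every successor in Z. Already a fixed point.
Sat(A[(¬wait ∨ done) U ¬wait]) = {n0, n1, n2, n4, n5}
EG A[(¬wait ∨ done) U ¬wait]: greatest fixpoint, start Z0 = {n0, n1, n2, n4, n5}, keep only states in Sat with some successor in Z. Z1 = {n0, n1, n2, n5}; Z2 = {n0, n2, n5}; Z3 = {n2, n5}; Z4 = {n2}; fixed.
Sat(EG A[(¬wait ∨ done) U ¬wait]) = {n2}
A[¬wait U EG A[(¬wait ∨ done) U ¬wait]]: least fixpoint, start Z0 = Sat(EG A[(¬wait ∨ done) U ¬wait]) = {n2}, add states in Sat(¬wait) with every successor in Z. Already a fixed point.
Sat(A[¬wait U EG A[(¬wait ∨ done) U ¬wait]]) = {n2}
n3 ∉ Sat(A[¬wait U EG A[(¬wait ∨ done) U ¬wait]]) = {n2}, so the formula does not hold at n3.

No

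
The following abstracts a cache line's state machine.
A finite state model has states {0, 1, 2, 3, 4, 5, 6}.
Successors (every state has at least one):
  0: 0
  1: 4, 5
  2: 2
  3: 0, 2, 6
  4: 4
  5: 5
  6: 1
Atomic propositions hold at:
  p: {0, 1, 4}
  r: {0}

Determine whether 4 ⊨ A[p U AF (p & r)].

No

Sat(p & r) = {0}
AF (p & r): least fixpoint, start Z0 = {0}, add states with every successor in Z. Already a fixed point.
Sat(AF (p & r)) = {0}
A[p U AF (p & r)]: least fixpoint, start Z0 = Sat(AF (p & r)) = {0}, add states in Sat(p) with every successor in Z. Already a fixed point.
Sat(A[p U AF (p & r)]) = {0}
4 ∉ Sat(A[p U AF (p & r)]) = {0}, so the formula does not hold at 4.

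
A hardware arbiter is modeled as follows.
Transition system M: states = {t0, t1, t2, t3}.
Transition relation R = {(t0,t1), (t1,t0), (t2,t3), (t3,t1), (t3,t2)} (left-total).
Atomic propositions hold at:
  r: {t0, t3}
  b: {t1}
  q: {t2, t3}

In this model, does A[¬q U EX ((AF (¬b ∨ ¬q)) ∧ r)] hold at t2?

Yes

Sat(¬q) = {t0, t1}
Sat(¬b) = {t0, t2, t3}
Sat(¬b ∨ ¬q) = {t0, t1, t2, t3}
AF (¬b ∨ ¬q): least fixpoint, start Z0 = {t0, t1, t2, t3}, add states with every successor in Z. Already a fixed point.
Sat(AF (¬b ∨ ¬q)) = {t0, t1, t2, t3}
Sat((AF (¬b ∨ ¬q)) ∧ r) = {t0, t3}
Sat(EX ((AF (¬b ∨ ¬q)) ∧ r)) = {s : some successor in {t0, t3}} = {t1, t2}
A[¬q U EX ((AF (¬b ∨ ¬q)) ∧ r)]: least fixpoint, start Z0 = Sat(EX ((AF (¬b ∨ ¬q)) ∧ r)) = {t1, t2}, add states in Sat(¬q) with every successor in Z. Z1 = {t0, t1, t2}; fixed.
Sat(A[¬q U EX ((AF (¬b ∨ ¬q)) ∧ r)]) = {t0, t1, t2}
t2 ∈ Sat(A[¬q U EX ((AF (¬b ∨ ¬q)) ∧ r)]) = {t0, t1, t2}, so the formula holds at t2.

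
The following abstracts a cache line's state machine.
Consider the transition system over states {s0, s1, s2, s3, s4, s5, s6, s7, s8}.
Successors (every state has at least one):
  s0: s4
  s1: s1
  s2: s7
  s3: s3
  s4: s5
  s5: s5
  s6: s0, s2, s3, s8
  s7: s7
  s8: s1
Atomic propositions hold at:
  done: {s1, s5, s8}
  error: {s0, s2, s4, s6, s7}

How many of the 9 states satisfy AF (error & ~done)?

5

Sat(~done) = {s0, s2, s3, s4, s6, s7}
Sat(error & ~done) = {s0, s2, s4, s6, s7}
AF (error & ~done): least fixpoint, start Z0 = {s0, s2, s4, s6, s7}, add states with every successor in Z. Already a fixed point.
Sat(AF (error & ~done)) = {s0, s2, s4, s6, s7}
|Sat(AF (error & ~done))| = |{s0, s2, s4, s6, s7}| = 5.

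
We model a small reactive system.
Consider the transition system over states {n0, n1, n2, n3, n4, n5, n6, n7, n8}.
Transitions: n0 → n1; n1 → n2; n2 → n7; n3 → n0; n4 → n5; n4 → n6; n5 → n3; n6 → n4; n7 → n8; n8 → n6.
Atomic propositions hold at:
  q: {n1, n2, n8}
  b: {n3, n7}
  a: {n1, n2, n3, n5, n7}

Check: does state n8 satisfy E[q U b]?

No

E[q U b]: least fixpoint, start Z0 = Sat(b) = {n3, n7}, add states in Sat(q) with some successor in Z. Z1 = {n2, n3, n7}; Z2 = {n1, n2, n3, n7}; fixed.
Sat(E[q U b]) = {n1, n2, n3, n7}
n8 ∉ Sat(E[q U b]) = {n1, n2, n3, n7}, so the formula does not hold at n8.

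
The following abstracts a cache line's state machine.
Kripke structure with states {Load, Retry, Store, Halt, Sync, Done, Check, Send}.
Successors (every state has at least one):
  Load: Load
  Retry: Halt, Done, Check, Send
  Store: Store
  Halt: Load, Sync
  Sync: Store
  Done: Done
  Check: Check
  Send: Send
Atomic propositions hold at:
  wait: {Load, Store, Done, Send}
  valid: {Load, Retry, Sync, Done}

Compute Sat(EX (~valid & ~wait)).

Sat(~valid) = {Store, Halt, Check, Send}
Sat(~wait) = {Retry, Halt, Sync, Check}
Sat(~valid & ~wait) = {Halt, Check}
Sat(EX (~valid & ~wait)) = {s : some successor in {Halt, Check}} = {Retry, Check}

{Retry, Check}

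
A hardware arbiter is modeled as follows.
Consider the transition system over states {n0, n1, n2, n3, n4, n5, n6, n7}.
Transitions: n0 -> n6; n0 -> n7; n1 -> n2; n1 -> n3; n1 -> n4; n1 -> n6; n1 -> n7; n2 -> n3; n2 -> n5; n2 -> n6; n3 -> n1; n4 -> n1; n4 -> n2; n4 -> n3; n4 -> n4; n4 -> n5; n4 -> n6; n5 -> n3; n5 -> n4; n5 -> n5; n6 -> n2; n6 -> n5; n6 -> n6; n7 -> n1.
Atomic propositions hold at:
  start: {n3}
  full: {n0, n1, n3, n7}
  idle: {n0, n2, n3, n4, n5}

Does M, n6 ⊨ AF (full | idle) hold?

No

Sat(full | idle) = {n0, n1, n2, n3, n4, n5, n7}
AF (full | idle): least fixpoint, start Z0 = {n0, n1, n2, n3, n4, n5, n7}, add states with every successor in Z. Already a fixed point.
Sat(AF (full | idle)) = {n0, n1, n2, n3, n4, n5, n7}
n6 ∉ Sat(AF (full | idle)) = {n0, n1, n2, n3, n4, n5, n7}, so the formula does not hold at n6.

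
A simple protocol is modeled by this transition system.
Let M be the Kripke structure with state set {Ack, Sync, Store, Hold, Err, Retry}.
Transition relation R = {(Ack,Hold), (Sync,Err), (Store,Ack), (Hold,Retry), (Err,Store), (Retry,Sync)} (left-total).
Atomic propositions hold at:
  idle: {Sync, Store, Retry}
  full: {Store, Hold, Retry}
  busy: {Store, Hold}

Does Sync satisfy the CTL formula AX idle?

No

Sat(AX idle) = {s : every successor in {Sync, Store, Retry}} = {Hold, Err, Retry}
Sync ∉ Sat(AX idle) = {Hold, Err, Retry}, so the formula does not hold at Sync.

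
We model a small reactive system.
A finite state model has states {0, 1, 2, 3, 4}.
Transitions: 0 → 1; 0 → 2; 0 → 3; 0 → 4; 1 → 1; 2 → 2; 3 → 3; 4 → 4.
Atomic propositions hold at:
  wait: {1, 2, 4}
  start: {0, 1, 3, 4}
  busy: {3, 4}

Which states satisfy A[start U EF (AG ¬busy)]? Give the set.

Sat(¬busy) = {0, 1, 2}
AG ¬busy: greatest fixpoint, start Z0 = {0, 1, 2}, keep only states in Sat with every successor in Z. Z1 = {1, 2}; fixed.
Sat(AG ¬busy) = {1, 2}
EF (AG ¬busy): least fixpoint, start Z0 = {1, 2}, add states with some successor in Z. Z1 = {0, 1, 2}; fixed.
Sat(EF (AG ¬busy)) = {0, 1, 2}
A[start U EF (AG ¬busy)]: least fixpoint, start Z0 = Sat(EF (AG ¬busy)) = {0, 1, 2}, add states in Sat(start) with every successor in Z. Already a fixed point.
Sat(A[start U EF (AG ¬busy)]) = {0, 1, 2}

{0, 1, 2}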